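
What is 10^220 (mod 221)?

81

10^1 ≡ 10 (mod 221)
10^2 ≡ 10^2 = 100 ≡ 100 (mod 221)
10^4 ≡ 100^2 = 10000 ≡ 55 (mod 221)
10^8 ≡ 55^2 = 3025 ≡ 152 (mod 221)
10^16 ≡ 152^2 = 23104 ≡ 120 (mod 221)
10^32 ≡ 120^2 = 14400 ≡ 35 (mod 221)
10^64 ≡ 35^2 = 1225 ≡ 120 (mod 221)
10^128 ≡ 120^2 = 14400 ≡ 35 (mod 221)
220 = 128 + 64 + 16 + 8 + 4 in binary powers of 2.
So 10^220 ≡ 35 · 120 · 120 · 152 · 55 ≡ 81 (mod 221).
Since 81 ≠ 1, base 10 is a Fermat witness: 221 is composite.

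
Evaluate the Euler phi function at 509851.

Factor: 509851 = 43 · 71 · 167.
φ(509851) = (43−1) · (71−1) · (167−1) = 42 · 70 · 166 = 488040.

488040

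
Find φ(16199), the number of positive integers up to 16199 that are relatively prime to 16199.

Factor: 16199 = 97 · 167.
φ(16199) = (97−1) · (167−1) = 96 · 166 = 15936.

15936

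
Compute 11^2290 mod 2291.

11^1 ≡ 11 (mod 2291)
11^2 ≡ 11^2 = 121 ≡ 121 (mod 2291)
11^4 ≡ 121^2 = 14641 ≡ 895 (mod 2291)
11^8 ≡ 895^2 = 801025 ≡ 1466 (mod 2291)
11^16 ≡ 1466^2 = 2149156 ≡ 198 (mod 2291)
11^32 ≡ 198^2 = 39204 ≡ 257 (mod 2291)
11^64 ≡ 257^2 = 66049 ≡ 1901 (mod 2291)
11^128 ≡ 1901^2 = 3613801 ≡ 894 (mod 2291)
11^256 ≡ 894^2 = 799236 ≡ 1968 (mod 2291)
11^512 ≡ 1968^2 = 3873024 ≡ 1234 (mod 2291)
11^1024 ≡ 1234^2 = 1522756 ≡ 1532 (mod 2291)
11^2048 ≡ 1532^2 = 2347024 ≡ 1040 (mod 2291)
2290 = 2048 + 128 + 64 + 32 + 16 + 2 in binary powers of 2.
So 11^2290 ≡ 1040 · 894 · 1901 · 257 · 198 · 121 ≡ 651 (mod 2291).
Since 651 ≠ 1, base 11 is a Fermat witness: 2291 is composite.

651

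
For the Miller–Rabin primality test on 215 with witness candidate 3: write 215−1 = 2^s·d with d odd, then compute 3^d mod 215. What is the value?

215 − 1 = 214 = 2^1 · 107, so d = 107.
3^1 ≡ 3 (mod 215)
3^2 ≡ 3^2 = 9 ≡ 9 (mod 215)
3^4 ≡ 9^2 = 81 ≡ 81 (mod 215)
3^8 ≡ 81^2 = 6561 ≡ 111 (mod 215)
3^16 ≡ 111^2 = 12321 ≡ 66 (mod 215)
3^32 ≡ 66^2 = 4356 ≡ 56 (mod 215)
3^64 ≡ 56^2 = 3136 ≡ 126 (mod 215)
107 = 64 + 32 + 8 + 2 + 1 in binary powers of 2.
So 3^107 ≡ 126 · 56 · 111 · 9 · 3 ≡ 77 (mod 215).
Squaring chain: 77; never reaches −1, so base 3 is a Miller–Rabin witness that 215 is composite.

77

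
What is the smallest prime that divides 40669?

67

40669 is odd.
Digit sum 25, not divisible by 3.
Ends in 9: not divisible by 5.
7: 40669 = 7·5809 + 6
11: 40669 = 11·3697 + 2
13: 40669 = 13·3128 + 5
17: 40669 = 17·2392 + 5
19: 40669 = 19·2140 + 9
23: 40669 = 23·1768 + 5
29: 40669 = 29·1402 + 11
31: 40669 = 31·1311 + 28
37: 40669 = 37·1099 + 6
41: 40669 = 41·991 + 38
43: 40669 = 43·945 + 34
47: 40669 = 47·865 + 14
53: 40669 = 53·767 + 18
59: 40669 = 59·689 + 18
61: 40669 = 61·666 + 43
67: 40669 = 67·607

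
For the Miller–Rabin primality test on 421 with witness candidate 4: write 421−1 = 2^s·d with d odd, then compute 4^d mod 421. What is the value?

420

421 − 1 = 420 = 2^2 · 105, so d = 105.
4^1 ≡ 4 (mod 421)
4^2 ≡ 4^2 = 16 ≡ 16 (mod 421)
4^4 ≡ 16^2 = 256 ≡ 256 (mod 421)
4^8 ≡ 256^2 = 65536 ≡ 281 (mod 421)
4^16 ≡ 281^2 = 78961 ≡ 234 (mod 421)
4^32 ≡ 234^2 = 54756 ≡ 26 (mod 421)
4^64 ≡ 26^2 = 676 ≡ 255 (mod 421)
105 = 64 + 32 + 8 + 1 in binary powers of 2.
So 4^105 ≡ 255 · 26 · 281 · 4 ≡ 420 (mod 421).
Since 4^d ≡ 420 (mod 421), base 4 does not prove 421 composite.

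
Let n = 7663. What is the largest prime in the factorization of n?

97

7663 = 79 · 97
97 is prime.
So 7663 = 79 · 97; the largest prime factor is 97.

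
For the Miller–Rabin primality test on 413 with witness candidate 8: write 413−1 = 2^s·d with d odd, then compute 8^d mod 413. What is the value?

309

413 − 1 = 412 = 2^2 · 103, so d = 103.
8^1 ≡ 8 (mod 413)
8^2 ≡ 8^2 = 64 ≡ 64 (mod 413)
8^4 ≡ 64^2 = 4096 ≡ 379 (mod 413)
8^8 ≡ 379^2 = 143641 ≡ 330 (mod 413)
8^16 ≡ 330^2 = 108900 ≡ 281 (mod 413)
8^32 ≡ 281^2 = 78961 ≡ 78 (mod 413)
8^64 ≡ 78^2 = 6084 ≡ 302 (mod 413)
103 = 64 + 32 + 4 + 2 + 1 in binary powers of 2.
So 8^103 ≡ 302 · 78 · 379 · 64 · 8 ≡ 309 (mod 413).
Squaring chain: 309 → 78; never reaches −1, so base 8 is a Miller–Rabin witness that 413 is composite.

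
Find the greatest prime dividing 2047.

89

2047 = 23 · 89
89 is prime.
So 2047 = 23 · 89; the largest prime factor is 89.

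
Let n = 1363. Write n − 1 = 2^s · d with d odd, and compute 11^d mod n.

1363 − 1 = 1362 = 2^1 · 681, so d = 681.
11^1 ≡ 11 (mod 1363)
11^2 ≡ 11^2 = 121 ≡ 121 (mod 1363)
11^4 ≡ 121^2 = 14641 ≡ 1011 (mod 1363)
11^8 ≡ 1011^2 = 1022121 ≡ 1234 (mod 1363)
11^16 ≡ 1234^2 = 1522756 ≡ 285 (mod 1363)
11^32 ≡ 285^2 = 81225 ≡ 808 (mod 1363)
11^64 ≡ 808^2 = 652864 ≡ 1350 (mod 1363)
11^128 ≡ 1350^2 = 1822500 ≡ 169 (mod 1363)
11^256 ≡ 169^2 = 28561 ≡ 1301 (mod 1363)
11^512 ≡ 1301^2 = 1692601 ≡ 1118 (mod 1363)
681 = 512 + 128 + 32 + 8 + 1 in binary powers of 2.
So 11^681 ≡ 1118 · 169 · 808 · 1234 · 11 ≡ 872 (mod 1363).
Squaring chain: 872; never reaches −1, so base 11 is a Miller–Rabin witness that 1363 is composite.

872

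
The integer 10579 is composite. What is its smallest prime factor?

71

10579 is odd.
Digit sum 22, not divisible by 3.
Ends in 9: not divisible by 5.
7: 10579 = 7·1511 + 2
11: 10579 = 11·961 + 8
13: 10579 = 13·813 + 10
17: 10579 = 17·622 + 5
19: 10579 = 19·556 + 15
23: 10579 = 23·459 + 22
29: 10579 = 29·364 + 23
31: 10579 = 31·341 + 8
37: 10579 = 37·285 + 34
41: 10579 = 41·258 + 1
43: 10579 = 43·246 + 1
47: 10579 = 47·225 + 4
53: 10579 = 53·199 + 32
59: 10579 = 59·179 + 18
61: 10579 = 61·173 + 26
67: 10579 = 67·157 + 60
71: 10579 = 71·149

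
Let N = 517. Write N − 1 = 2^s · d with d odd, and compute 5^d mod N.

20

517 − 1 = 516 = 2^2 · 129, so d = 129.
5^1 ≡ 5 (mod 517)
5^2 ≡ 5^2 = 25 ≡ 25 (mod 517)
5^4 ≡ 25^2 = 625 ≡ 108 (mod 517)
5^8 ≡ 108^2 = 11664 ≡ 290 (mod 517)
5^16 ≡ 290^2 = 84100 ≡ 346 (mod 517)
5^32 ≡ 346^2 = 119716 ≡ 289 (mod 517)
5^64 ≡ 289^2 = 83521 ≡ 284 (mod 517)
5^128 ≡ 284^2 = 80656 ≡ 4 (mod 517)
129 = 128 + 1 in binary powers of 2.
So 5^129 ≡ 4 · 5 ≡ 20 (mod 517).
Squaring chain: 20 → 400; never reaches −1, so base 5 is a Miller–Rabin witness that 517 is composite.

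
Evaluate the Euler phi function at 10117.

9900

Factor: 10117 = 67 · 151.
φ(10117) = (67−1) · (151−1) = 66 · 150 = 9900.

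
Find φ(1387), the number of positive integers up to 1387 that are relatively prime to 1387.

1296

Factor: 1387 = 19 · 73.
φ(1387) = (19−1) · (73−1) = 18 · 72 = 1296.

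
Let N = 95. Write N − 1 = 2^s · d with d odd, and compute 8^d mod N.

12

95 − 1 = 94 = 2^1 · 47, so d = 47.
8^1 ≡ 8 (mod 95)
8^2 ≡ 8^2 = 64 ≡ 64 (mod 95)
8^4 ≡ 64^2 = 4096 ≡ 11 (mod 95)
8^8 ≡ 11^2 = 121 ≡ 26 (mod 95)
8^16 ≡ 26^2 = 676 ≡ 11 (mod 95)
8^32 ≡ 11^2 = 121 ≡ 26 (mod 95)
47 = 32 + 8 + 4 + 2 + 1 in binary powers of 2.
So 8^47 ≡ 26 · 26 · 11 · 64 · 8 ≡ 12 (mod 95).
Squaring chain: 12; never reaches −1, so base 8 is a Miller–Rabin witness that 95 is composite.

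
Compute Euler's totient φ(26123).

Factor: 26123 = 151 · 173.
φ(26123) = (151−1) · (173−1) = 150 · 172 = 25800.

25800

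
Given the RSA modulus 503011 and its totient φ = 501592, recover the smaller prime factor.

φ(n) = (p−1)(q−1) = n − (p+q) + 1, so p + q = 503011 − 501592 + 1 = 1420.
p and q are the roots of t² − 1420t + 503011 = 0.
Discriminant: 1420² − 4·503011 = 2016400 − 2012044 = 4356; √4356 = 66.
q = (1420 − 66)/2 = 677, p = (1420 + 66)/2 = 743.
Check: 677 · 743 = 503011.

677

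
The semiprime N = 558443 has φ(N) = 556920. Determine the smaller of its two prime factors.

φ(n) = (p−1)(q−1) = n − (p+q) + 1, so p + q = 558443 − 556920 + 1 = 1524.
p and q are the roots of t² − 1524t + 558443 = 0.
Discriminant: 1524² − 4·558443 = 2322576 − 2233772 = 88804; √88804 = 298.
q = (1524 − 298)/2 = 613, p = (1524 + 298)/2 = 911.
Check: 613 · 911 = 558443.

613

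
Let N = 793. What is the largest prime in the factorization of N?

793 = 13 · 61
61 is prime.
So 793 = 13 · 61; the largest prime factor is 61.

61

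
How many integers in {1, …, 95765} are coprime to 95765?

75472

Factor: 95765 = 5 · 107 · 179.
φ(95765) = (5−1) · (107−1) · (179−1) = 4 · 106 · 178 = 75472.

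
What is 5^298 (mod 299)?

64

5^1 ≡ 5 (mod 299)
5^2 ≡ 5^2 = 25 ≡ 25 (mod 299)
5^4 ≡ 25^2 = 625 ≡ 27 (mod 299)
5^8 ≡ 27^2 = 729 ≡ 131 (mod 299)
5^16 ≡ 131^2 = 17161 ≡ 118 (mod 299)
5^32 ≡ 118^2 = 13924 ≡ 170 (mod 299)
5^64 ≡ 170^2 = 28900 ≡ 196 (mod 299)
5^128 ≡ 196^2 = 38416 ≡ 144 (mod 299)
5^256 ≡ 144^2 = 20736 ≡ 105 (mod 299)
298 = 256 + 32 + 8 + 2 in binary powers of 2.
So 5^298 ≡ 105 · 170 · 131 · 25 ≡ 64 (mod 299).
Since 64 ≠ 1, base 5 is a Fermat witness: 299 is composite.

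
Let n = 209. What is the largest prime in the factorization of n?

209 = 11 · 19
19 is prime.
So 209 = 11 · 19; the largest prime factor is 19.

19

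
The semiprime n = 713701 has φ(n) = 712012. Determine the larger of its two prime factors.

863

φ(n) = (p−1)(q−1) = n − (p+q) + 1, so p + q = 713701 − 712012 + 1 = 1690.
p and q are the roots of t² − 1690t + 713701 = 0.
Discriminant: 1690² − 4·713701 = 2856100 − 2854804 = 1296; √1296 = 36.
q = (1690 − 36)/2 = 827, p = (1690 + 36)/2 = 863.
Check: 827 · 863 = 713701.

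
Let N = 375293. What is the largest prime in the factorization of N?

375293 = 53 · 7081
7081 = 73 · 97
97 is prime.
So 375293 = 53 · 73 · 97; the largest prime factor is 97.

97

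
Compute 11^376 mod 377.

81

11^1 ≡ 11 (mod 377)
11^2 ≡ 11^2 = 121 ≡ 121 (mod 377)
11^4 ≡ 121^2 = 14641 ≡ 315 (mod 377)
11^8 ≡ 315^2 = 99225 ≡ 74 (mod 377)
11^16 ≡ 74^2 = 5476 ≡ 198 (mod 377)
11^32 ≡ 198^2 = 39204 ≡ 373 (mod 377)
11^64 ≡ 373^2 = 139129 ≡ 16 (mod 377)
11^128 ≡ 16^2 = 256 ≡ 256 (mod 377)
11^256 ≡ 256^2 = 65536 ≡ 315 (mod 377)
376 = 256 + 64 + 32 + 16 + 8 in binary powers of 2.
So 11^376 ≡ 315 · 16 · 373 · 198 · 74 ≡ 81 (mod 377).
Since 81 ≠ 1, base 11 is a Fermat witness: 377 is composite.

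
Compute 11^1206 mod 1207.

144

11^1 ≡ 11 (mod 1207)
11^2 ≡ 11^2 = 121 ≡ 121 (mod 1207)
11^4 ≡ 121^2 = 14641 ≡ 157 (mod 1207)
11^8 ≡ 157^2 = 24649 ≡ 509 (mod 1207)
11^16 ≡ 509^2 = 259081 ≡ 783 (mod 1207)
11^32 ≡ 783^2 = 613089 ≡ 1140 (mod 1207)
11^64 ≡ 1140^2 = 1299600 ≡ 868 (mod 1207)
11^128 ≡ 868^2 = 753424 ≡ 256 (mod 1207)
11^256 ≡ 256^2 = 65536 ≡ 358 (mod 1207)
11^512 ≡ 358^2 = 128164 ≡ 222 (mod 1207)
11^1024 ≡ 222^2 = 49284 ≡ 1004 (mod 1207)
1206 = 1024 + 128 + 32 + 16 + 4 + 2 in binary powers of 2.
So 11^1206 ≡ 1004 · 256 · 1140 · 783 · 157 · 121 ≡ 144 (mod 1207).
Since 144 ≠ 1, base 11 is a Fermat witness: 1207 is composite.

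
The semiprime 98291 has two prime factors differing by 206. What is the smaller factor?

Since p = q + 206, we have 98291 = q(q + 206), so q² + 206q − 98291 = 0.
Discriminant: 206² + 4·98291 = 42436 + 393164 = 435600; √435600 = 660.
q = (−206 + 660)/2 = 227, and p = q + 206 = 433.
Check: 227 · 433 = 98291.

227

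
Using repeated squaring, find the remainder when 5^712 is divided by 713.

315

5^1 ≡ 5 (mod 713)
5^2 ≡ 5^2 = 25 ≡ 25 (mod 713)
5^4 ≡ 25^2 = 625 ≡ 625 (mod 713)
5^8 ≡ 625^2 = 390625 ≡ 614 (mod 713)
5^16 ≡ 614^2 = 376996 ≡ 532 (mod 713)
5^32 ≡ 532^2 = 283024 ≡ 676 (mod 713)
5^64 ≡ 676^2 = 456976 ≡ 656 (mod 713)
5^128 ≡ 656^2 = 430336 ≡ 397 (mod 713)
5^256 ≡ 397^2 = 157609 ≡ 36 (mod 713)
5^512 ≡ 36^2 = 1296 ≡ 583 (mod 713)
712 = 512 + 128 + 64 + 8 in binary powers of 2.
So 5^712 ≡ 583 · 397 · 656 · 614 ≡ 315 (mod 713).
Since 315 ≠ 1, base 5 is a Fermat witness: 713 is composite.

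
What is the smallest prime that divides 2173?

41

2173 is odd.
Digit sum 13, not divisible by 3.
Ends in 3: not divisible by 5.
7: 2173 = 7·310 + 3
11: 2173 = 11·197 + 6
13: 2173 = 13·167 + 2
17: 2173 = 17·127 + 14
19: 2173 = 19·114 + 7
23: 2173 = 23·94 + 11
29: 2173 = 29·74 + 27
31: 2173 = 31·70 + 3
37: 2173 = 37·58 + 27
41: 2173 = 41·53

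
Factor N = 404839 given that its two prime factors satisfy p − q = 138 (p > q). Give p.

Since p = q + 138, we have 404839 = q(q + 138), so q² + 138q − 404839 = 0.
Discriminant: 138² + 4·404839 = 19044 + 1619356 = 1638400; √1638400 = 1280.
q = (−138 + 1280)/2 = 571, and p = q + 138 = 709.
Check: 571 · 709 = 404839.

709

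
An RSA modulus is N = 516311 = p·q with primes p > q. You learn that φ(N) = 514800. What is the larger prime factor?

φ(n) = (p−1)(q−1) = n − (p+q) + 1, so p + q = 516311 − 514800 + 1 = 1512.
p and q are the roots of t² − 1512t + 516311 = 0.
Discriminant: 1512² − 4·516311 = 2286144 − 2065244 = 220900; √220900 = 470.
q = (1512 − 470)/2 = 521, p = (1512 + 470)/2 = 991.
Check: 521 · 991 = 516311.

991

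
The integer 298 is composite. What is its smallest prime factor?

298 is even: 2 divides it.

2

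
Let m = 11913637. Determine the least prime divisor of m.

11913637 is odd.
Digit sum 31, not divisible by 3.
Ends in 7: not divisible by 5.
7: 11913637 = 7·1701948 + 1
11: 11913637 = 11·1083057 + 10
13: 11913637 = 13·916433 + 8
17: 11913637 = 17·700802 + 3
19: 11913637 = 19·627033 + 10
23: 11913637 = 23·517984 + 5
29: 11913637 = 29·410815 + 2
31: 11913637 = 31·384310 + 27
37: 11913637 = 37·321990 + 7
41: 11913637 = 41·290576 + 21
43: 11913637 = 43·277061 + 14
47: 11913637 = 47·253481 + 30
53: 11913637 = 53·224785 + 32
59: 11913637 = 59·201926 + 3
61: 11913637 = 61·195305 + 32
67: 11913637 = 67·177815 + 32
71: 11913637 = 71·167797 + 50
73: 11913637 = 73·163200 + 37
79: 11913637 = 79·150805 + 42
83: 11913637 = 83·143537 + 66
89: 11913637 = 89·133861 + 8
97: 11913637 = 97·122821

97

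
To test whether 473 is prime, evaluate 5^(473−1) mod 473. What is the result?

454

5^1 ≡ 5 (mod 473)
5^2 ≡ 5^2 = 25 ≡ 25 (mod 473)
5^4 ≡ 25^2 = 625 ≡ 152 (mod 473)
5^8 ≡ 152^2 = 23104 ≡ 400 (mod 473)
5^16 ≡ 400^2 = 160000 ≡ 126 (mod 473)
5^32 ≡ 126^2 = 15876 ≡ 267 (mod 473)
5^64 ≡ 267^2 = 71289 ≡ 339 (mod 473)
5^128 ≡ 339^2 = 114921 ≡ 455 (mod 473)
5^256 ≡ 455^2 = 207025 ≡ 324 (mod 473)
472 = 256 + 128 + 64 + 16 + 8 in binary powers of 2.
So 5^472 ≡ 324 · 455 · 339 · 126 · 400 ≡ 454 (mod 473).
Since 454 ≠ 1, base 5 is a Fermat witness: 473 is composite.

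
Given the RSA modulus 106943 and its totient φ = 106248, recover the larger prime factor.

φ(n) = (p−1)(q−1) = n − (p+q) + 1, so p + q = 106943 − 106248 + 1 = 696.
p and q are the roots of t² − 696t + 106943 = 0.
Discriminant: 696² − 4·106943 = 484416 − 427772 = 56644; √56644 = 238.
q = (696 − 238)/2 = 229, p = (696 + 238)/2 = 467.
Check: 229 · 467 = 106943.

467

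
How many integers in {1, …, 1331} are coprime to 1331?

Factor: 1331 = 11^3.
φ(1331) = 11^2·(11−1) = 1210.

1210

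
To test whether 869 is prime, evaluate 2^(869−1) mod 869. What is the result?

2^1 ≡ 2 (mod 869)
2^2 ≡ 2^2 = 4 ≡ 4 (mod 869)
2^4 ≡ 4^2 = 16 ≡ 16 (mod 869)
2^8 ≡ 16^2 = 256 ≡ 256 (mod 869)
2^16 ≡ 256^2 = 65536 ≡ 361 (mod 869)
2^32 ≡ 361^2 = 130321 ≡ 840 (mod 869)
2^64 ≡ 840^2 = 705600 ≡ 841 (mod 869)
2^128 ≡ 841^2 = 707281 ≡ 784 (mod 869)
2^256 ≡ 784^2 = 614656 ≡ 273 (mod 869)
2^512 ≡ 273^2 = 74529 ≡ 664 (mod 869)
868 = 512 + 256 + 64 + 32 + 4 in binary powers of 2.
So 2^868 ≡ 664 · 273 · 841 · 840 · 16 ≡ 234 (mod 869).
Since 234 ≠ 1, base 2 is a Fermat witness: 869 is composite.

234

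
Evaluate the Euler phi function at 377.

336

Factor: 377 = 13 · 29.
φ(377) = (13−1) · (29−1) = 12 · 28 = 336.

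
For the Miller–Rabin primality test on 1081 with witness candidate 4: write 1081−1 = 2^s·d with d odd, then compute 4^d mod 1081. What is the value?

1081 − 1 = 1080 = 2^3 · 135, so d = 135.
4^1 ≡ 4 (mod 1081)
4^2 ≡ 4^2 = 16 ≡ 16 (mod 1081)
4^4 ≡ 16^2 = 256 ≡ 256 (mod 1081)
4^8 ≡ 256^2 = 65536 ≡ 676 (mod 1081)
4^16 ≡ 676^2 = 456976 ≡ 794 (mod 1081)
4^32 ≡ 794^2 = 630436 ≡ 213 (mod 1081)
4^64 ≡ 213^2 = 45369 ≡ 1048 (mod 1081)
4^128 ≡ 1048^2 = 1098304 ≡ 8 (mod 1081)
135 = 128 + 4 + 2 + 1 in binary powers of 2.
So 4^135 ≡ 8 · 256 · 16 · 4 ≡ 271 (mod 1081).
Squaring chain: 271 → 1014 → 165; never reaches −1, so base 4 is a Miller–Rabin witness that 1081 is composite.

271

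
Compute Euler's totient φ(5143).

Factor: 5143 = 37 · 139.
φ(5143) = (37−1) · (139−1) = 36 · 138 = 4968.

4968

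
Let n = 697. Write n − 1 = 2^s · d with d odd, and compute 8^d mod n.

576

697 − 1 = 696 = 2^3 · 87, so d = 87.
8^1 ≡ 8 (mod 697)
8^2 ≡ 8^2 = 64 ≡ 64 (mod 697)
8^4 ≡ 64^2 = 4096 ≡ 611 (mod 697)
8^8 ≡ 611^2 = 373321 ≡ 426 (mod 697)
8^16 ≡ 426^2 = 181476 ≡ 256 (mod 697)
8^32 ≡ 256^2 = 65536 ≡ 18 (mod 697)
8^64 ≡ 18^2 = 324 ≡ 324 (mod 697)
87 = 64 + 16 + 4 + 2 + 1 in binary powers of 2.
So 8^87 ≡ 324 · 256 · 611 · 64 · 8 ≡ 576 (mod 697).
Squaring chain: 576 → 4 → 16; never reaches −1, so base 8 is a Miller–Rabin witness that 697 is composite.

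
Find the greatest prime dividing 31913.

31913 = 7 · 4559
4559 = 47 · 97
97 is prime.
So 31913 = 7 · 47 · 97; the largest prime factor is 97.

97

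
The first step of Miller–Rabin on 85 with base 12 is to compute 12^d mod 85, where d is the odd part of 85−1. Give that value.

85 − 1 = 84 = 2^2 · 21, so d = 21.
12^1 ≡ 12 (mod 85)
12^2 ≡ 12^2 = 144 ≡ 59 (mod 85)
12^4 ≡ 59^2 = 3481 ≡ 81 (mod 85)
12^8 ≡ 81^2 = 6561 ≡ 16 (mod 85)
12^16 ≡ 16^2 = 256 ≡ 1 (mod 85)
21 = 16 + 4 + 1 in binary powers of 2.
So 12^21 ≡ 1 · 81 · 12 ≡ 37 (mod 85).
Squaring chain: 37 → 9; never reaches −1, so base 12 is a Miller–Rabin witness that 85 is composite.

37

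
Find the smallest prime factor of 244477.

17

244477 is odd.
Digit sum 28, not divisible by 3.
Ends in 7: not divisible by 5.
7: 244477 = 7·34925 + 2
11: 244477 = 11·22225 + 2
13: 244477 = 13·18805 + 12
17: 244477 = 17·14381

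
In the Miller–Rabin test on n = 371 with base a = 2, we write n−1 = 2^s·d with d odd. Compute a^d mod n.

151

371 − 1 = 370 = 2^1 · 185, so d = 185.
2^1 ≡ 2 (mod 371)
2^2 ≡ 2^2 = 4 ≡ 4 (mod 371)
2^4 ≡ 4^2 = 16 ≡ 16 (mod 371)
2^8 ≡ 16^2 = 256 ≡ 256 (mod 371)
2^16 ≡ 256^2 = 65536 ≡ 240 (mod 371)
2^32 ≡ 240^2 = 57600 ≡ 95 (mod 371)
2^64 ≡ 95^2 = 9025 ≡ 121 (mod 371)
2^128 ≡ 121^2 = 14641 ≡ 172 (mod 371)
185 = 128 + 32 + 16 + 8 + 1 in binary powers of 2.
So 2^185 ≡ 172 · 95 · 240 · 256 · 2 ≡ 151 (mod 371).
Squaring chain: 151; never reaches −1, so base 2 is a Miller–Rabin witness that 371 is composite.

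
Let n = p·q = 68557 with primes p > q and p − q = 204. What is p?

383

Since p = q + 204, we have 68557 = q(q + 204), so q² + 204q − 68557 = 0.
Discriminant: 204² + 4·68557 = 41616 + 274228 = 315844; √315844 = 562.
q = (−204 + 562)/2 = 179, and p = q + 204 = 383.
Check: 179 · 383 = 68557.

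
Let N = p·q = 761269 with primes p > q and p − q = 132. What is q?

809

Since p = q + 132, we have 761269 = q(q + 132), so q² + 132q − 761269 = 0.
Discriminant: 132² + 4·761269 = 17424 + 3045076 = 3062500; √3062500 = 1750.
q = (−132 + 1750)/2 = 809, and p = q + 132 = 941.
Check: 809 · 941 = 761269.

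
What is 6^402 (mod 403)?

311

6^1 ≡ 6 (mod 403)
6^2 ≡ 6^2 = 36 ≡ 36 (mod 403)
6^4 ≡ 36^2 = 1296 ≡ 87 (mod 403)
6^8 ≡ 87^2 = 7569 ≡ 315 (mod 403)
6^16 ≡ 315^2 = 99225 ≡ 87 (mod 403)
6^32 ≡ 87^2 = 7569 ≡ 315 (mod 403)
6^64 ≡ 315^2 = 99225 ≡ 87 (mod 403)
6^128 ≡ 87^2 = 7569 ≡ 315 (mod 403)
6^256 ≡ 315^2 = 99225 ≡ 87 (mod 403)
402 = 256 + 128 + 16 + 2 in binary powers of 2.
So 6^402 ≡ 87 · 315 · 87 · 36 ≡ 311 (mod 403).
Since 311 ≠ 1, base 6 is a Fermat witness: 403 is composite.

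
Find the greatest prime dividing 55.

55 = 5 · 11
11 is prime.
So 55 = 5 · 11; the largest prime factor is 11.

11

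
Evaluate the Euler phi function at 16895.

12960

Factor: 16895 = 5 · 31 · 109.
φ(16895) = (5−1) · (31−1) · (109−1) = 4 · 30 · 108 = 12960.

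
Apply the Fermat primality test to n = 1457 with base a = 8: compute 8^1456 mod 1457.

8^1 ≡ 8 (mod 1457)
8^2 ≡ 8^2 = 64 ≡ 64 (mod 1457)
8^4 ≡ 64^2 = 4096 ≡ 1182 (mod 1457)
8^8 ≡ 1182^2 = 1397124 ≡ 1318 (mod 1457)
8^16 ≡ 1318^2 = 1737124 ≡ 380 (mod 1457)
8^32 ≡ 380^2 = 144400 ≡ 157 (mod 1457)
8^64 ≡ 157^2 = 24649 ≡ 1337 (mod 1457)
8^128 ≡ 1337^2 = 1787569 ≡ 1287 (mod 1457)
8^256 ≡ 1287^2 = 1656369 ≡ 1217 (mod 1457)
8^512 ≡ 1217^2 = 1481089 ≡ 777 (mod 1457)
8^1024 ≡ 777^2 = 603729 ≡ 531 (mod 1457)
1456 = 1024 + 256 + 128 + 32 + 16 in binary powers of 2.
So 8^1456 ≡ 531 · 1217 · 1287 · 157 · 380 ≡ 1093 (mod 1457).
Since 1093 ≠ 1, base 8 is a Fermat witness: 1457 is composite.

1093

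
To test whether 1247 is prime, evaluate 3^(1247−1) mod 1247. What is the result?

3^1 ≡ 3 (mod 1247)
3^2 ≡ 3^2 = 9 ≡ 9 (mod 1247)
3^4 ≡ 9^2 = 81 ≡ 81 (mod 1247)
3^8 ≡ 81^2 = 6561 ≡ 326 (mod 1247)
3^16 ≡ 326^2 = 106276 ≡ 281 (mod 1247)
3^32 ≡ 281^2 = 78961 ≡ 400 (mod 1247)
3^64 ≡ 400^2 = 160000 ≡ 384 (mod 1247)
3^128 ≡ 384^2 = 147456 ≡ 310 (mod 1247)
3^256 ≡ 310^2 = 96100 ≡ 81 (mod 1247)
3^512 ≡ 81^2 = 6561 ≡ 326 (mod 1247)
3^1024 ≡ 326^2 = 106276 ≡ 281 (mod 1247)
1246 = 1024 + 128 + 64 + 16 + 8 + 4 + 2 in binary powers of 2.
So 3^1246 ≡ 281 · 310 · 384 · 281 · 326 · 81 · 9 ≡ 608 (mod 1247).
Since 608 ≠ 1, base 3 is a Fermat witness: 1247 is composite.

608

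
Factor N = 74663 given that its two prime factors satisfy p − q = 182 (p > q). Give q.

197

Since p = q + 182, we have 74663 = q(q + 182), so q² + 182q − 74663 = 0.
Discriminant: 182² + 4·74663 = 33124 + 298652 = 331776; √331776 = 576.
q = (−182 + 576)/2 = 197, and p = q + 182 = 379.
Check: 197 · 379 = 74663.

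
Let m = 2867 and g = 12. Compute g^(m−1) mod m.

12^1 ≡ 12 (mod 2867)
12^2 ≡ 12^2 = 144 ≡ 144 (mod 2867)
12^4 ≡ 144^2 = 20736 ≡ 667 (mod 2867)
12^8 ≡ 667^2 = 444889 ≡ 504 (mod 2867)
12^16 ≡ 504^2 = 254016 ≡ 1720 (mod 2867)
12^32 ≡ 1720^2 = 2958400 ≡ 2523 (mod 2867)
12^64 ≡ 2523^2 = 6365529 ≡ 789 (mod 2867)
12^128 ≡ 789^2 = 622521 ≡ 382 (mod 2867)
12^256 ≡ 382^2 = 145924 ≡ 2574 (mod 2867)
12^512 ≡ 2574^2 = 6625476 ≡ 2706 (mod 2867)
12^1024 ≡ 2706^2 = 7322436 ≡ 118 (mod 2867)
12^2048 ≡ 118^2 = 13924 ≡ 2456 (mod 2867)
2866 = 2048 + 512 + 256 + 32 + 16 + 2 in binary powers of 2.
So 12^2866 ≡ 2456 · 2706 · 2574 · 2523 · 1720 · 144 ≡ 683 (mod 2867).
Since 683 ≠ 1, base 12 is a Fermat witness: 2867 is composite.

683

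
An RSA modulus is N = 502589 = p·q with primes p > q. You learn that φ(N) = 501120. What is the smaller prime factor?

φ(n) = (p−1)(q−1) = n − (p+q) + 1, so p + q = 502589 − 501120 + 1 = 1470.
p and q are the roots of t² − 1470t + 502589 = 0.
Discriminant: 1470² − 4·502589 = 2160900 − 2010356 = 150544; √150544 = 388.
q = (1470 − 388)/2 = 541, p = (1470 + 388)/2 = 929.
Check: 541 · 929 = 502589.

541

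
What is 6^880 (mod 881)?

1

6^1 ≡ 6 (mod 881)
6^2 ≡ 6^2 = 36 ≡ 36 (mod 881)
6^4 ≡ 36^2 = 1296 ≡ 415 (mod 881)
6^8 ≡ 415^2 = 172225 ≡ 430 (mod 881)
6^16 ≡ 430^2 = 184900 ≡ 771 (mod 881)
6^32 ≡ 771^2 = 594441 ≡ 647 (mod 881)
6^64 ≡ 647^2 = 418609 ≡ 134 (mod 881)
6^128 ≡ 134^2 = 17956 ≡ 336 (mod 881)
6^256 ≡ 336^2 = 112896 ≡ 128 (mod 881)
6^512 ≡ 128^2 = 16384 ≡ 526 (mod 881)
880 = 512 + 256 + 64 + 32 + 16 in binary powers of 2.
So 6^880 ≡ 526 · 128 · 134 · 647 · 771 ≡ 1 (mod 881).
Since the result is 1, base 6 gives no evidence that 881 is composite.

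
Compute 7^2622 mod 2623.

1979

7^1 ≡ 7 (mod 2623)
7^2 ≡ 7^2 = 49 ≡ 49 (mod 2623)
7^4 ≡ 49^2 = 2401 ≡ 2401 (mod 2623)
7^8 ≡ 2401^2 = 5764801 ≡ 2070 (mod 2623)
7^16 ≡ 2070^2 = 4284900 ≡ 1541 (mod 2623)
7^32 ≡ 1541^2 = 2374681 ≡ 866 (mod 2623)
7^64 ≡ 866^2 = 749956 ≡ 2401 (mod 2623)
7^128 ≡ 2401^2 = 5764801 ≡ 2070 (mod 2623)
7^256 ≡ 2070^2 = 4284900 ≡ 1541 (mod 2623)
7^512 ≡ 1541^2 = 2374681 ≡ 866 (mod 2623)
7^1024 ≡ 866^2 = 749956 ≡ 2401 (mod 2623)
7^2048 ≡ 2401^2 = 5764801 ≡ 2070 (mod 2623)
2622 = 2048 + 512 + 32 + 16 + 8 + 4 + 2 in binary powers of 2.
So 7^2622 ≡ 2070 · 866 · 866 · 1541 · 2070 · 2401 · 49 ≡ 1979 (mod 2623).
Since 1979 ≠ 1, base 7 is a Fermat witness: 2623 is composite.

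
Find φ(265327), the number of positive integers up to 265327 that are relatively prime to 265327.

252000

Factor: 265327 = 37 · 71 · 101.
φ(265327) = (37−1) · (71−1) · (101−1) = 36 · 70 · 100 = 252000.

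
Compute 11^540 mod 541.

1

11^1 ≡ 11 (mod 541)
11^2 ≡ 11^2 = 121 ≡ 121 (mod 541)
11^4 ≡ 121^2 = 14641 ≡ 34 (mod 541)
11^8 ≡ 34^2 = 1156 ≡ 74 (mod 541)
11^16 ≡ 74^2 = 5476 ≡ 66 (mod 541)
11^32 ≡ 66^2 = 4356 ≡ 28 (mod 541)
11^64 ≡ 28^2 = 784 ≡ 243 (mod 541)
11^128 ≡ 243^2 = 59049 ≡ 80 (mod 541)
11^256 ≡ 80^2 = 6400 ≡ 449 (mod 541)
11^512 ≡ 449^2 = 201601 ≡ 349 (mod 541)
540 = 512 + 16 + 8 + 4 in binary powers of 2.
So 11^540 ≡ 349 · 66 · 74 · 34 ≡ 1 (mod 541).
Since the result is 1, base 11 gives no evidence that 541 is composite.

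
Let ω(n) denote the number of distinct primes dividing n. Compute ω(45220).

45220 = 2^2 · 11305
11305 = 5 · 2261
2261 = 7 · 323
323 = 17 · 19
45220 = 2^2 · 5 · 7 · 17 · 19, which has 5 distinct prime factors.

5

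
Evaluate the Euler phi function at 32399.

32040

Factor: 32399 = 179 · 181.
φ(32399) = (179−1) · (181−1) = 178 · 180 = 32040.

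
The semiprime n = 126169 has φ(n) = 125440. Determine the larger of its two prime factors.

φ(n) = (p−1)(q−1) = n − (p+q) + 1, so p + q = 126169 − 125440 + 1 = 730.
p and q are the roots of t² − 730t + 126169 = 0.
Discriminant: 730² − 4·126169 = 532900 − 504676 = 28224; √28224 = 168.
q = (730 − 168)/2 = 281, p = (730 + 168)/2 = 449.
Check: 281 · 449 = 126169.

449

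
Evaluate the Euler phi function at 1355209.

Factor: 1355209 = 67 · 113 · 179.
φ(1355209) = (67−1) · (113−1) · (179−1) = 66 · 112 · 178 = 1315776.

1315776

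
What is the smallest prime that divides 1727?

1727 is odd.
Digit sum 17, not divisible by 3.
Ends in 7: not divisible by 5.
7: 1727 = 7·246 + 5
11: 1727 = 11·157

11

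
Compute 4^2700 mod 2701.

1

4^1 ≡ 4 (mod 2701)
4^2 ≡ 4^2 = 16 ≡ 16 (mod 2701)
4^4 ≡ 16^2 = 256 ≡ 256 (mod 2701)
4^8 ≡ 256^2 = 65536 ≡ 712 (mod 2701)
4^16 ≡ 712^2 = 506944 ≡ 1857 (mod 2701)
4^32 ≡ 1857^2 = 3448449 ≡ 1973 (mod 2701)
4^64 ≡ 1973^2 = 3892729 ≡ 588 (mod 2701)
4^128 ≡ 588^2 = 345744 ≡ 16 (mod 2701)
4^256 ≡ 16^2 = 256 ≡ 256 (mod 2701)
4^512 ≡ 256^2 = 65536 ≡ 712 (mod 2701)
4^1024 ≡ 712^2 = 506944 ≡ 1857 (mod 2701)
4^2048 ≡ 1857^2 = 3448449 ≡ 1973 (mod 2701)
2700 = 2048 + 512 + 128 + 8 + 4 in binary powers of 2.
So 4^2700 ≡ 1973 · 712 · 16 · 712 · 256 ≡ 1 (mod 2701).
Since the result is 1, base 4 gives no evidence that 2701 is composite.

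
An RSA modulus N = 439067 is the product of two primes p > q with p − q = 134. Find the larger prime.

Since p = q + 134, we have 439067 = q(q + 134), so q² + 134q − 439067 = 0.
Discriminant: 134² + 4·439067 = 17956 + 1756268 = 1774224; √1774224 = 1332.
q = (−134 + 1332)/2 = 599, and p = q + 134 = 733.
Check: 599 · 733 = 439067.

733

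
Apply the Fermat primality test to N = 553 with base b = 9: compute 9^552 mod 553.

9^1 ≡ 9 (mod 553)
9^2 ≡ 9^2 = 81 ≡ 81 (mod 553)
9^4 ≡ 81^2 = 6561 ≡ 478 (mod 553)
9^8 ≡ 478^2 = 228484 ≡ 95 (mod 553)
9^16 ≡ 95^2 = 9025 ≡ 177 (mod 553)
9^32 ≡ 177^2 = 31329 ≡ 361 (mod 553)
9^64 ≡ 361^2 = 130321 ≡ 366 (mod 553)
9^128 ≡ 366^2 = 133956 ≡ 130 (mod 553)
9^256 ≡ 130^2 = 16900 ≡ 310 (mod 553)
9^512 ≡ 310^2 = 96100 ≡ 431 (mod 553)
552 = 512 + 32 + 8 in binary powers of 2.
So 9^552 ≡ 431 · 361 · 95 ≡ 8 (mod 553).
Since 8 ≠ 1, base 9 is a Fermat witness: 553 is composite.

8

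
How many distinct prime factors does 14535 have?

14535 = 3^2 · 1615
1615 = 5 · 323
323 = 17 · 19
14535 = 3^2 · 5 · 17 · 19, which has 4 distinct prime factors.

4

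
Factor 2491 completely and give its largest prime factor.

53

2491 = 47 · 53
53 is prime.
So 2491 = 47 · 53; the largest prime factor is 53.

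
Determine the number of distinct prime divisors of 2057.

2057 = 11^2 · 17
2057 = 11^2 · 17, which has 2 distinct prime factors.

2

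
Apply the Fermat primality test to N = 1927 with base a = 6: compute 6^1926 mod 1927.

777

6^1 ≡ 6 (mod 1927)
6^2 ≡ 6^2 = 36 ≡ 36 (mod 1927)
6^4 ≡ 36^2 = 1296 ≡ 1296 (mod 1927)
6^8 ≡ 1296^2 = 1679616 ≡ 1199 (mod 1927)
6^16 ≡ 1199^2 = 1437601 ≡ 59 (mod 1927)
6^32 ≡ 59^2 = 3481 ≡ 1554 (mod 1927)
6^64 ≡ 1554^2 = 2414916 ≡ 385 (mod 1927)
6^128 ≡ 385^2 = 148225 ≡ 1773 (mod 1927)
6^256 ≡ 1773^2 = 3143529 ≡ 592 (mod 1927)
6^512 ≡ 592^2 = 350464 ≡ 1677 (mod 1927)
6^1024 ≡ 1677^2 = 2812329 ≡ 836 (mod 1927)
1926 = 1024 + 512 + 256 + 128 + 4 + 2 in binary powers of 2.
So 6^1926 ≡ 836 · 1677 · 592 · 1773 · 1296 · 36 ≡ 777 (mod 1927).
Since 777 ≠ 1, base 6 is a Fermat witness: 1927 is composite.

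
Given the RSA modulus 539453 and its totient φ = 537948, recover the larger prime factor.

919

φ(n) = (p−1)(q−1) = n − (p+q) + 1, so p + q = 539453 − 537948 + 1 = 1506.
p and q are the roots of t² − 1506t + 539453 = 0.
Discriminant: 1506² − 4·539453 = 2268036 − 2157812 = 110224; √110224 = 332.
q = (1506 − 332)/2 = 587, p = (1506 + 332)/2 = 919.
Check: 587 · 919 = 539453.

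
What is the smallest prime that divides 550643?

23

550643 is odd.
Digit sum 23, not divisible by 3.
Ends in 3: not divisible by 5.
7: 550643 = 7·78663 + 2
11: 550643 = 11·50058 + 5
13: 550643 = 13·42357 + 2
17: 550643 = 17·32390 + 13
19: 550643 = 19·28981 + 4
23: 550643 = 23·23941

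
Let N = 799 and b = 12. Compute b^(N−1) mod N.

12^1 ≡ 12 (mod 799)
12^2 ≡ 12^2 = 144 ≡ 144 (mod 799)
12^4 ≡ 144^2 = 20736 ≡ 761 (mod 799)
12^8 ≡ 761^2 = 579121 ≡ 645 (mod 799)
12^16 ≡ 645^2 = 416025 ≡ 545 (mod 799)
12^32 ≡ 545^2 = 297025 ≡ 596 (mod 799)
12^64 ≡ 596^2 = 355216 ≡ 460 (mod 799)
12^128 ≡ 460^2 = 211600 ≡ 664 (mod 799)
12^256 ≡ 664^2 = 440896 ≡ 647 (mod 799)
12^512 ≡ 647^2 = 418609 ≡ 732 (mod 799)
798 = 512 + 256 + 16 + 8 + 4 + 2 in binary powers of 2.
So 12^798 ≡ 732 · 647 · 545 · 645 · 761 · 144 ≡ 780 (mod 799).
Since 780 ≠ 1, base 12 is a Fermat witness: 799 is composite.

780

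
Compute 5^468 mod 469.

5^1 ≡ 5 (mod 469)
5^2 ≡ 5^2 = 25 ≡ 25 (mod 469)
5^4 ≡ 25^2 = 625 ≡ 156 (mod 469)
5^8 ≡ 156^2 = 24336 ≡ 417 (mod 469)
5^16 ≡ 417^2 = 173889 ≡ 359 (mod 469)
5^32 ≡ 359^2 = 128881 ≡ 375 (mod 469)
5^64 ≡ 375^2 = 140625 ≡ 394 (mod 469)
5^128 ≡ 394^2 = 155236 ≡ 466 (mod 469)
5^256 ≡ 466^2 = 217156 ≡ 9 (mod 469)
468 = 256 + 128 + 64 + 16 + 4 in binary powers of 2.
So 5^468 ≡ 9 · 466 · 394 · 359 · 156 ≡ 148 (mod 469).
Since 148 ≠ 1, base 5 is a Fermat witness: 469 is composite.

148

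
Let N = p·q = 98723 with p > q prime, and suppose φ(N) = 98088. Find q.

φ(n) = (p−1)(q−1) = n − (p+q) + 1, so p + q = 98723 − 98088 + 1 = 636.
p and q are the roots of t² − 636t + 98723 = 0.
Discriminant: 636² − 4·98723 = 404496 − 394892 = 9604; √9604 = 98.
q = (636 − 98)/2 = 269, p = (636 + 98)/2 = 367.
Check: 269 · 367 = 98723.

269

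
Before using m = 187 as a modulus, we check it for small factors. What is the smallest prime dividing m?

11

187 is odd.
Digit sum 16, not divisible by 3.
Ends in 7: not divisible by 5.
7: 187 = 7·26 + 5
11: 187 = 11·17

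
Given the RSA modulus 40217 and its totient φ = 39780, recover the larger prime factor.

307

φ(n) = (p−1)(q−1) = n − (p+q) + 1, so p + q = 40217 − 39780 + 1 = 438.
p and q are the roots of t² − 438t + 40217 = 0.
Discriminant: 438² − 4·40217 = 191844 − 160868 = 30976; √30976 = 176.
q = (438 − 176)/2 = 131, p = (438 + 176)/2 = 307.
Check: 131 · 307 = 40217.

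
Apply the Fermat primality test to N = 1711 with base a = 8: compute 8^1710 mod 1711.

789

8^1 ≡ 8 (mod 1711)
8^2 ≡ 8^2 = 64 ≡ 64 (mod 1711)
8^4 ≡ 64^2 = 4096 ≡ 674 (mod 1711)
8^8 ≡ 674^2 = 454276 ≡ 861 (mod 1711)
8^16 ≡ 861^2 = 741321 ≡ 458 (mod 1711)
8^32 ≡ 458^2 = 209764 ≡ 1022 (mod 1711)
8^64 ≡ 1022^2 = 1044484 ≡ 774 (mod 1711)
8^128 ≡ 774^2 = 599076 ≡ 226 (mod 1711)
8^256 ≡ 226^2 = 51076 ≡ 1457 (mod 1711)
8^512 ≡ 1457^2 = 2122849 ≡ 1209 (mod 1711)
8^1024 ≡ 1209^2 = 1461681 ≡ 487 (mod 1711)
1710 = 1024 + 512 + 128 + 32 + 8 + 4 + 2 in binary powers of 2.
So 8^1710 ≡ 487 · 1209 · 226 · 1022 · 861 · 674 · 64 ≡ 789 (mod 1711).
Since 789 ≠ 1, base 8 is a Fermat witness: 1711 is composite.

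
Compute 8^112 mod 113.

8^1 ≡ 8 (mod 113)
8^2 ≡ 8^2 = 64 ≡ 64 (mod 113)
8^4 ≡ 64^2 = 4096 ≡ 28 (mod 113)
8^8 ≡ 28^2 = 784 ≡ 106 (mod 113)
8^16 ≡ 106^2 = 11236 ≡ 49 (mod 113)
8^32 ≡ 49^2 = 2401 ≡ 28 (mod 113)
8^64 ≡ 28^2 = 784 ≡ 106 (mod 113)
112 = 64 + 32 + 16 in binary powers of 2.
So 8^112 ≡ 106 · 28 · 49 ≡ 1 (mod 113).
Since the result is 1, base 8 gives no evidence that 113 is composite.

1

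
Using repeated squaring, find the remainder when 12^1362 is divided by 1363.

12^1 ≡ 12 (mod 1363)
12^2 ≡ 12^2 = 144 ≡ 144 (mod 1363)
12^4 ≡ 144^2 = 20736 ≡ 291 (mod 1363)
12^8 ≡ 291^2 = 84681 ≡ 175 (mod 1363)
12^16 ≡ 175^2 = 30625 ≡ 639 (mod 1363)
12^32 ≡ 639^2 = 408321 ≡ 784 (mod 1363)
12^64 ≡ 784^2 = 614656 ≡ 1306 (mod 1363)
12^128 ≡ 1306^2 = 1705636 ≡ 523 (mod 1363)
12^256 ≡ 523^2 = 273529 ≡ 929 (mod 1363)
12^512 ≡ 929^2 = 863041 ≡ 262 (mod 1363)
12^1024 ≡ 262^2 = 68644 ≡ 494 (mod 1363)
1362 = 1024 + 256 + 64 + 16 + 2 in binary powers of 2.
So 12^1362 ≡ 494 · 929 · 1306 · 639 · 144 ≡ 202 (mod 1363).
Since 202 ≠ 1, base 12 is a Fermat witness: 1363 is composite.

202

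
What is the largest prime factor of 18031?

18031 = 13 · 1387
1387 = 19 · 73
73 is prime.
So 18031 = 13 · 19 · 73; the largest prime factor is 73.

73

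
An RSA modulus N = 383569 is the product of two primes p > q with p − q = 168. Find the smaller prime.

Since p = q + 168, we have 383569 = q(q + 168), so q² + 168q − 383569 = 0.
Discriminant: 168² + 4·383569 = 28224 + 1534276 = 1562500; √1562500 = 1250.
q = (−168 + 1250)/2 = 541, and p = q + 168 = 709.
Check: 541 · 709 = 383569.

541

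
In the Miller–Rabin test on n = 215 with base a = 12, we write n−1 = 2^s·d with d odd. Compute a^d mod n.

28

215 − 1 = 214 = 2^1 · 107, so d = 107.
12^1 ≡ 12 (mod 215)
12^2 ≡ 12^2 = 144 ≡ 144 (mod 215)
12^4 ≡ 144^2 = 20736 ≡ 96 (mod 215)
12^8 ≡ 96^2 = 9216 ≡ 186 (mod 215)
12^16 ≡ 186^2 = 34596 ≡ 196 (mod 215)
12^32 ≡ 196^2 = 38416 ≡ 146 (mod 215)
12^64 ≡ 146^2 = 21316 ≡ 31 (mod 215)
107 = 64 + 32 + 8 + 2 + 1 in binary powers of 2.
So 12^107 ≡ 31 · 146 · 186 · 144 · 12 ≡ 28 (mod 215).
Squaring chain: 28; never reaches −1, so base 12 is a Miller–Rabin witness that 215 is composite.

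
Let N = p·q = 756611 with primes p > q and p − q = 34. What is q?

853

Since p = q + 34, we have 756611 = q(q + 34), so q² + 34q − 756611 = 0.
Discriminant: 34² + 4·756611 = 1156 + 3026444 = 3027600; √3027600 = 1740.
q = (−34 + 1740)/2 = 853, and p = q + 34 = 887.
Check: 853 · 887 = 756611.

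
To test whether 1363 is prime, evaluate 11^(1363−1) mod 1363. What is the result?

1193

11^1 ≡ 11 (mod 1363)
11^2 ≡ 11^2 = 121 ≡ 121 (mod 1363)
11^4 ≡ 121^2 = 14641 ≡ 1011 (mod 1363)
11^8 ≡ 1011^2 = 1022121 ≡ 1234 (mod 1363)
11^16 ≡ 1234^2 = 1522756 ≡ 285 (mod 1363)
11^32 ≡ 285^2 = 81225 ≡ 808 (mod 1363)
11^64 ≡ 808^2 = 652864 ≡ 1350 (mod 1363)
11^128 ≡ 1350^2 = 1822500 ≡ 169 (mod 1363)
11^256 ≡ 169^2 = 28561 ≡ 1301 (mod 1363)
11^512 ≡ 1301^2 = 1692601 ≡ 1118 (mod 1363)
11^1024 ≡ 1118^2 = 1249924 ≡ 53 (mod 1363)
1362 = 1024 + 256 + 64 + 16 + 2 in binary powers of 2.
So 11^1362 ≡ 53 · 1301 · 1350 · 285 · 121 ≡ 1193 (mod 1363).
Since 1193 ≠ 1, base 11 is a Fermat witness: 1363 is composite.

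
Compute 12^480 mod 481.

12^1 ≡ 12 (mod 481)
12^2 ≡ 12^2 = 144 ≡ 144 (mod 481)
12^4 ≡ 144^2 = 20736 ≡ 53 (mod 481)
12^8 ≡ 53^2 = 2809 ≡ 404 (mod 481)
12^16 ≡ 404^2 = 163216 ≡ 157 (mod 481)
12^32 ≡ 157^2 = 24649 ≡ 118 (mod 481)
12^64 ≡ 118^2 = 13924 ≡ 456 (mod 481)
12^128 ≡ 456^2 = 207936 ≡ 144 (mod 481)
12^256 ≡ 144^2 = 20736 ≡ 53 (mod 481)
480 = 256 + 128 + 64 + 32 in binary powers of 2.
So 12^480 ≡ 53 · 144 · 456 · 118 ≡ 248 (mod 481).
Since 248 ≠ 1, base 12 is a Fermat witness: 481 is composite.

248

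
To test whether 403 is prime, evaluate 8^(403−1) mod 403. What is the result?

8^1 ≡ 8 (mod 403)
8^2 ≡ 8^2 = 64 ≡ 64 (mod 403)
8^4 ≡ 64^2 = 4096 ≡ 66 (mod 403)
8^8 ≡ 66^2 = 4356 ≡ 326 (mod 403)
8^16 ≡ 326^2 = 106276 ≡ 287 (mod 403)
8^32 ≡ 287^2 = 82369 ≡ 157 (mod 403)
8^64 ≡ 157^2 = 24649 ≡ 66 (mod 403)
8^128 ≡ 66^2 = 4356 ≡ 326 (mod 403)
8^256 ≡ 326^2 = 106276 ≡ 287 (mod 403)
402 = 256 + 128 + 16 + 2 in binary powers of 2.
So 8^402 ≡ 287 · 326 · 287 · 64 ≡ 64 (mod 403).
Since 64 ≠ 1, base 8 is a Fermat witness: 403 is composite.

64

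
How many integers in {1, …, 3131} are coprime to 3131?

3000

Factor: 3131 = 31 · 101.
φ(3131) = (31−1) · (101−1) = 30 · 100 = 3000.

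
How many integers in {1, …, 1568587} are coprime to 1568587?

1527552

Factor: 1568587 = 97 · 103 · 157.
φ(1568587) = (97−1) · (103−1) · (157−1) = 96 · 102 · 156 = 1527552.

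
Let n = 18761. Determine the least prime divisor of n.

18761 is odd.
Digit sum 23, not divisible by 3.
Ends in 1: not divisible by 5.
7: 18761 = 7·2680 + 1
11: 18761 = 11·1705 + 6
13: 18761 = 13·1443 + 2
17: 18761 = 17·1103 + 10
19: 18761 = 19·987 + 8
23: 18761 = 23·815 + 16
29: 18761 = 29·646 + 27
31: 18761 = 31·605 + 6
37: 18761 = 37·507 + 2
41: 18761 = 41·457 + 24
43: 18761 = 43·436 + 13
47: 18761 = 47·399 + 8
53: 18761 = 53·353 + 52
59: 18761 = 59·317 + 58
61: 18761 = 61·307 + 34
67: 18761 = 67·280 + 1
71: 18761 = 71·264 + 17
73: 18761 = 73·257

73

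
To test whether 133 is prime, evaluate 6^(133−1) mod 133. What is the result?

6^1 ≡ 6 (mod 133)
6^2 ≡ 6^2 = 36 ≡ 36 (mod 133)
6^4 ≡ 36^2 = 1296 ≡ 99 (mod 133)
6^8 ≡ 99^2 = 9801 ≡ 92 (mod 133)
6^16 ≡ 92^2 = 8464 ≡ 85 (mod 133)
6^32 ≡ 85^2 = 7225 ≡ 43 (mod 133)
6^64 ≡ 43^2 = 1849 ≡ 120 (mod 133)
6^128 ≡ 120^2 = 14400 ≡ 36 (mod 133)
132 = 128 + 4 in binary powers of 2.
So 6^132 ≡ 36 · 99 ≡ 106 (mod 133).
Since 106 ≠ 1, base 6 is a Fermat witness: 133 is composite.

106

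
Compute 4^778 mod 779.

4^1 ≡ 4 (mod 779)
4^2 ≡ 4^2 = 16 ≡ 16 (mod 779)
4^4 ≡ 16^2 = 256 ≡ 256 (mod 779)
4^8 ≡ 256^2 = 65536 ≡ 100 (mod 779)
4^16 ≡ 100^2 = 10000 ≡ 652 (mod 779)
4^32 ≡ 652^2 = 425104 ≡ 549 (mod 779)
4^64 ≡ 549^2 = 301401 ≡ 707 (mod 779)
4^128 ≡ 707^2 = 499849 ≡ 510 (mod 779)
4^256 ≡ 510^2 = 260100 ≡ 693 (mod 779)
4^512 ≡ 693^2 = 480249 ≡ 385 (mod 779)
778 = 512 + 256 + 8 + 2 in binary powers of 2.
So 4^778 ≡ 385 · 693 · 100 · 16 ≡ 674 (mod 779).
Since 674 ≠ 1, base 4 is a Fermat witness: 779 is composite.

674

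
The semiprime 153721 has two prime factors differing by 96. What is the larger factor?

443

Since p = q + 96, we have 153721 = q(q + 96), so q² + 96q − 153721 = 0.
Discriminant: 96² + 4·153721 = 9216 + 614884 = 624100; √624100 = 790.
q = (−96 + 790)/2 = 347, and p = q + 96 = 443.
Check: 347 · 443 = 153721.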